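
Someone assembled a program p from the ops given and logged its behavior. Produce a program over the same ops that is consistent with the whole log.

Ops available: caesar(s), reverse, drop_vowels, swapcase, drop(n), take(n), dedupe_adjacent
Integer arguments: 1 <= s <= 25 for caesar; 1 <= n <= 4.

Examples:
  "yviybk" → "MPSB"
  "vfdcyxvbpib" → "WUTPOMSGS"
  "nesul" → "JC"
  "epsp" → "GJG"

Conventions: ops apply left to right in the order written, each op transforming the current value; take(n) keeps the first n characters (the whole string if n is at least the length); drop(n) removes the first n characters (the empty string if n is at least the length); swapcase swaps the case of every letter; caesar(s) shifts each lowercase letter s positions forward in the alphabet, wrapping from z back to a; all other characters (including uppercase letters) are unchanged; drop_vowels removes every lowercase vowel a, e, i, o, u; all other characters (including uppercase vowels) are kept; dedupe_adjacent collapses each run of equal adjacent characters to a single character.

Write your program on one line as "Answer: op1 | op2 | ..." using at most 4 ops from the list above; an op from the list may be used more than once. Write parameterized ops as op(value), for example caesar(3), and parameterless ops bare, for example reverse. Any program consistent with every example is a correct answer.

drop(1) | drop_vowels | caesar(17) | swapcase

Check, running the answer program on each example:
  "yviybk" -> "viybk" -> "vybk" -> "mpsb" -> "MPSB"
  "vfdcyxvbpib" -> "fdcyxvbpib" -> "fdcyxvbpb" -> "wutpomsgs" -> "WUTPOMSGS"
  "nesul" -> "esul" -> "sl" -> "jc" -> "JC"
  "epsp" -> "psp" -> "psp" -> "gjg" -> "GJG"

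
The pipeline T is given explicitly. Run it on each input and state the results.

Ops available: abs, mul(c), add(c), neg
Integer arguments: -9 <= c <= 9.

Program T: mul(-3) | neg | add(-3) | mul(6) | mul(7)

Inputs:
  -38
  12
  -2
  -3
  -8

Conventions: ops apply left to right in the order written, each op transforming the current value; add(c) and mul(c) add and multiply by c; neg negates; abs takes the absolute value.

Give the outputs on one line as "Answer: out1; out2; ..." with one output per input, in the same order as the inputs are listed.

Execution, op by op:
  -38 -> 114 -> -114 -> -117 -> -702 -> -4914
  12 -> -36 -> 36 -> 33 -> 198 -> 1386
  -2 -> 6 -> -6 -> -9 -> -54 -> -378
  -3 -> 9 -> -9 -> -12 -> -72 -> -504
  -8 -> 24 -> -24 -> -27 -> -162 -> -1134

-4914; 1386; -378; -504; -1134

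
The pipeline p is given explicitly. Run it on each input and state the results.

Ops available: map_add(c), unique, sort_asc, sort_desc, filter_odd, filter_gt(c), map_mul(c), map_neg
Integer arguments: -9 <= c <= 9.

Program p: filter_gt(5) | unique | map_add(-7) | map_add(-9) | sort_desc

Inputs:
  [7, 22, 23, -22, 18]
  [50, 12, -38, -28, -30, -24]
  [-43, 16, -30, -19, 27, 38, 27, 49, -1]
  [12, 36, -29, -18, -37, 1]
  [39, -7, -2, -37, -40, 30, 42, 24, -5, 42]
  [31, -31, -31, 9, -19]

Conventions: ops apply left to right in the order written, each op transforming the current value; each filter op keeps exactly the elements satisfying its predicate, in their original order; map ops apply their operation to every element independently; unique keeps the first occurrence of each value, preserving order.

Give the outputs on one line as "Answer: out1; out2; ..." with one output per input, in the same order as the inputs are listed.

Execution, op by op:
  [7, 22, 23, -22, 18] -> [7, 22, 23, 18] -> [7, 22, 23, 18] -> [0, 15, 16, 11] -> [-9, 6, 7, 2] -> [7, 6, 2, -9]
  [50, 12, -38, -28, -30, -24] -> [50, 12] -> [50, 12] -> [43, 5] -> [34, -4] -> [34, -4]
  [-43, 16, -30, -19, 27, 38, 27, 49, -1] -> [16, 27, 38, 27, 49] -> [16, 27, 38, 49] -> [9, 20, 31, 42] -> [0, 11, 22, 33] -> [33, 22, 11, 0]
  [12, 36, -29, -18, -37, 1] -> [12, 36] -> [12, 36] -> [5, 29] -> [-4, 20] -> [20, -4]
  [39, -7, -2, -37, -40, 30, 42, 24, -5, 42] -> [39, 30, 42, 24, 42] -> [39, 30, 42, 24] -> [32, 23, 35, 17] -> [23, 14, 26, 8] -> [26, 23, 14, 8]
  [31, -31, -31, 9, -19] -> [31, 9] -> [31, 9] -> [24, 2] -> [15, -7] -> [15, -7]

[7, 6, 2, -9]; [34, -4]; [33, 22, 11, 0]; [20, -4]; [26, 23, 14, 8]; [15, -7]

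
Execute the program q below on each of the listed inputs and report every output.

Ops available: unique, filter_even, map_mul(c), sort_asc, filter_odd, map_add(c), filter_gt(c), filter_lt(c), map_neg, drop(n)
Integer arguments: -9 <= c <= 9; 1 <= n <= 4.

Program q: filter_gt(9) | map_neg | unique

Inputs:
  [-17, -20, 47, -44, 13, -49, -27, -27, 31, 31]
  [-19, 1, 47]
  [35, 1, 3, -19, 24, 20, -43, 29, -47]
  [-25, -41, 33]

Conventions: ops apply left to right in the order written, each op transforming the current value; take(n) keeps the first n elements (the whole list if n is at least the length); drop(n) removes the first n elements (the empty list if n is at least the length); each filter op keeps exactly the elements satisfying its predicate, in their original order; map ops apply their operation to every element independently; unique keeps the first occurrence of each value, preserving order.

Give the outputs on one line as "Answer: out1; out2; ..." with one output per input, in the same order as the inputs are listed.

Execution, op by op:
  [-17, -20, 47, -44, 13, -49, -27, -27, 31, 31] -> [47, 13, 31, 31] -> [-47, -13, -31, -31] -> [-47, -13, -31]
  [-19, 1, 47] -> [47] -> [-47] -> [-47]
  [35, 1, 3, -19, 24, 20, -43, 29, -47] -> [35, 24, 20, 29] -> [-35, -24, -20, -29] -> [-35, -24, -20, -29]
  [-25, -41, 33] -> [33] -> [-33] -> [-33]

[-47, -13, -31]; [-47]; [-35, -24, -20, -29]; [-33]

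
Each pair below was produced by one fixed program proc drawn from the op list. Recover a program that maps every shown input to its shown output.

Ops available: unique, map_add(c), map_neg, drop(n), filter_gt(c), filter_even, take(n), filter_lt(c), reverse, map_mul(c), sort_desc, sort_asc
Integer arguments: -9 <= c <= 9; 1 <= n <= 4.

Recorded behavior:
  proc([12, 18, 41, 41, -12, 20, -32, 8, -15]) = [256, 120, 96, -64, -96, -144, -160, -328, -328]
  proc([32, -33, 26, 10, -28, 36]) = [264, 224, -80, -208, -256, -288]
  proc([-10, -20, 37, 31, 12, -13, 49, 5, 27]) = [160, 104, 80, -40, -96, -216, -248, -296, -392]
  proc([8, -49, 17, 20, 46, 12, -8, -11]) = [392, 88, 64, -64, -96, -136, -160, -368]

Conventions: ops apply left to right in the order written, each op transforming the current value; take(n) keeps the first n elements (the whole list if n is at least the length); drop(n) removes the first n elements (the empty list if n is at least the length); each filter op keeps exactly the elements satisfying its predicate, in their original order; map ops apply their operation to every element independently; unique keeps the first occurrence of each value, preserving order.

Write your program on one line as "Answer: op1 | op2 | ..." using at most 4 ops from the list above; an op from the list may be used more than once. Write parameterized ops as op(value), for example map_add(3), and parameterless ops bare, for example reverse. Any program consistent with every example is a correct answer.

map_mul(-8) | reverse | sort_desc

Check, running the answer program on each example:
  [12, 18, 41, 41, -12, 20, -32, 8, -15] -> [-96, -144, -328, -328, 96, -160, 256, -64, 120] -> [120, -64, 256, -160, 96, -328, -328, -144, -96] -> [256, 120, 96, -64, -96, -144, -160, -328, -328]
  [32, -33, 26, 10, -28, 36] -> [-256, 264, -208, -80, 224, -288] -> [-288, 224, -80, -208, 264, -256] -> [264, 224, -80, -208, -256, -288]
  [-10, -20, 37, 31, 12, -13, 49, 5, 27] -> [80, 160, -296, -248, -96, 104, -392, -40, -216] -> [-216, -40, -392, 104, -96, -248, -296, 160, 80] -> [160, 104, 80, -40, -96, -216, -248, -296, -392]
  [8, -49, 17, 20, 46, 12, -8, -11] -> [-64, 392, -136, -160, -368, -96, 64, 88] -> [88, 64, -96, -368, -160, -136, 392, -64] -> [392, 88, 64, -64, -96, -136, -160, -368]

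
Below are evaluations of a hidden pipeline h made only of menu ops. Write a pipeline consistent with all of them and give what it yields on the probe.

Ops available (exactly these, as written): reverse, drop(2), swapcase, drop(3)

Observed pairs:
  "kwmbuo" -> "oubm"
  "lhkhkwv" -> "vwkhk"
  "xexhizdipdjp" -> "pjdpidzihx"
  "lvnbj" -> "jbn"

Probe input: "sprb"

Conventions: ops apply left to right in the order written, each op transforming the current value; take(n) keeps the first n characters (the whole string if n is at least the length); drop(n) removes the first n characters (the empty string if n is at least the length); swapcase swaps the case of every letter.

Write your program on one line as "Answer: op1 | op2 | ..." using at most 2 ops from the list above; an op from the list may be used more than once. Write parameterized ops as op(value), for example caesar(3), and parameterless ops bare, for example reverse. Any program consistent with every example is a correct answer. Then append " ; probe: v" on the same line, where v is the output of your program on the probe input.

drop(2) | reverse ; probe: "br"

Check, running the answer program on each example:
  "kwmbuo" -> "mbuo" -> "oubm"
  "lhkhkwv" -> "khkwv" -> "vwkhk"
  "xexhizdipdjp" -> "xhizdipdjp" -> "pjdpidzihx"
  "lvnbj" -> "nbj" -> "jbn"
  probe: "sprb" -> "rb" -> "br"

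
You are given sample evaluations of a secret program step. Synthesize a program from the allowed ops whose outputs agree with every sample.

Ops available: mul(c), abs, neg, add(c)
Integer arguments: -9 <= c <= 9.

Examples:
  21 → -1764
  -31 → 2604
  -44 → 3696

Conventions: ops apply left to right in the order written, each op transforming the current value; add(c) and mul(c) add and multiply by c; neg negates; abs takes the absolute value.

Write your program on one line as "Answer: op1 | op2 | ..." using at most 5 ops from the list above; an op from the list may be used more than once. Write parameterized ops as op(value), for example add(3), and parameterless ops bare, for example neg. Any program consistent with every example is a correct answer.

neg | mul(6) | mul(2) | mul(-7) | neg

Check, running the answer program on each example:
  21 -> -21 -> -126 -> -252 -> 1764 -> -1764
  -31 -> 31 -> 186 -> 372 -> -2604 -> 2604
  -44 -> 44 -> 264 -> 528 -> -3696 -> 3696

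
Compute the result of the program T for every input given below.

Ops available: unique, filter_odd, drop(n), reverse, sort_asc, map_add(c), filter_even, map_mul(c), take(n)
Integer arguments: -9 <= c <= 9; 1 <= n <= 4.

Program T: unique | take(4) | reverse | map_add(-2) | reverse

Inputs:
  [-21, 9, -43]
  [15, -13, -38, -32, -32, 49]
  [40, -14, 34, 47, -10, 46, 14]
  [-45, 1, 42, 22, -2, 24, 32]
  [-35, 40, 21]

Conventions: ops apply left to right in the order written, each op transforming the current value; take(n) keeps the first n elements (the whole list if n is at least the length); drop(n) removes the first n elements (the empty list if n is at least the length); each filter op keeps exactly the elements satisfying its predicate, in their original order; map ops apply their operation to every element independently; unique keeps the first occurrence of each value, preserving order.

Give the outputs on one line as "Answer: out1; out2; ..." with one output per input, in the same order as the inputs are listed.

Execution, op by op:
  [-21, 9, -43] -> [-21, 9, -43] -> [-21, 9, -43] -> [-43, 9, -21] -> [-45, 7, -23] -> [-23, 7, -45]
  [15, -13, -38, -32, -32, 49] -> [15, -13, -38, -32, 49] -> [15, -13, -38, -32] -> [-32, -38, -13, 15] -> [-34, -40, -15, 13] -> [13, -15, -40, -34]
  [40, -14, 34, 47, -10, 46, 14] -> [40, -14, 34, 47, -10, 46, 14] -> [40, -14, 34, 47] -> [47, 34, -14, 40] -> [45, 32, -16, 38] -> [38, -16, 32, 45]
  [-45, 1, 42, 22, -2, 24, 32] -> [-45, 1, 42, 22, -2, 24, 32] -> [-45, 1, 42, 22] -> [22, 42, 1, -45] -> [20, 40, -1, -47] -> [-47, -1, 40, 20]
  [-35, 40, 21] -> [-35, 40, 21] -> [-35, 40, 21] -> [21, 40, -35] -> [19, 38, -37] -> [-37, 38, 19]

[-23, 7, -45]; [13, -15, -40, -34]; [38, -16, 32, 45]; [-47, -1, 40, 20]; [-37, 38, 19]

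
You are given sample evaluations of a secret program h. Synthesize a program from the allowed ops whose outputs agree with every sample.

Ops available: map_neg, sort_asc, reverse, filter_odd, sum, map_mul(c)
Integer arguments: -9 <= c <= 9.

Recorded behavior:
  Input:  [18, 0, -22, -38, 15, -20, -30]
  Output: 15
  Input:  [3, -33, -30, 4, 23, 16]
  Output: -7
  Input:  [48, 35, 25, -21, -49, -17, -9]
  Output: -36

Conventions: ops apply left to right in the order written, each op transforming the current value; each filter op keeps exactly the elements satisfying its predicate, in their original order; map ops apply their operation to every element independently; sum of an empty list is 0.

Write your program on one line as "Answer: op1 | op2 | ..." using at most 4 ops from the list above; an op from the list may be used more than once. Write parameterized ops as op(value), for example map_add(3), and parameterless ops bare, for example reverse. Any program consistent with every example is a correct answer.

filter_odd | reverse | sum

Check, running the answer program on each example:
  [18, 0, -22, -38, 15, -20, -30] -> [15] -> [15] -> 15
  [3, -33, -30, 4, 23, 16] -> [3, -33, 23] -> [23, -33, 3] -> -7
  [48, 35, 25, -21, -49, -17, -9] -> [35, 25, -21, -49, -17, -9] -> [-9, -17, -49, -21, 25, 35] -> -36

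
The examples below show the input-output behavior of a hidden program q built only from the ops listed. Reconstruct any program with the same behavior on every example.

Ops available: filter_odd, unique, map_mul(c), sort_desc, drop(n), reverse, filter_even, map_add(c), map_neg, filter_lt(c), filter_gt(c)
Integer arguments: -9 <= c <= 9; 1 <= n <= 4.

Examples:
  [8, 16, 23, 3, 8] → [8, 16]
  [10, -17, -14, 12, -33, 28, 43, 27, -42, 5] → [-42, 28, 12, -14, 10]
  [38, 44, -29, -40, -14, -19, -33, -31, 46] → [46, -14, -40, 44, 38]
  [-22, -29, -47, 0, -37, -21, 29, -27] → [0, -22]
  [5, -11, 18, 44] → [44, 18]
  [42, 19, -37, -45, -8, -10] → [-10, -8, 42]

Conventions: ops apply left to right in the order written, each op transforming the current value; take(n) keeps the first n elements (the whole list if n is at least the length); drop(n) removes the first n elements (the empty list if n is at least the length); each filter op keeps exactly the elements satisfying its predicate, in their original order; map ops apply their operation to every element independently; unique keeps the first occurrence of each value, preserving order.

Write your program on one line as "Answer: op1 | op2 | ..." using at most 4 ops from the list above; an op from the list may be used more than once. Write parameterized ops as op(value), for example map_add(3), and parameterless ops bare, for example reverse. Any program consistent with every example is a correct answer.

reverse | unique | filter_even

Check, running the answer program on each example:
  [8, 16, 23, 3, 8] -> [8, 3, 23, 16, 8] -> [8, 3, 23, 16] -> [8, 16]
  [10, -17, -14, 12, -33, 28, 43, 27, -42, 5] -> [5, -42, 27, 43, 28, -33, 12, -14, -17, 10] -> [5, -42, 27, 43, 28, -33, 12, -14, -17, 10] -> [-42, 28, 12, -14, 10]
  [38, 44, -29, -40, -14, -19, -33, -31, 46] -> [46, -31, -33, -19, -14, -40, -29, 44, 38] -> [46, -31, -33, -19, -14, -40, -29, 44, 38] -> [46, -14, -40, 44, 38]
  [-22, -29, -47, 0, -37, -21, 29, -27] -> [-27, 29, -21, -37, 0, -47, -29, -22] -> [-27, 29, -21, -37, 0, -47, -29, -22] -> [0, -22]
  [5, -11, 18, 44] -> [44, 18, -11, 5] -> [44, 18, -11, 5] -> [44, 18]
  [42, 19, -37, -45, -8, -10] -> [-10, -8, -45, -37, 19, 42] -> [-10, -8, -45, -37, 19, 42] -> [-10, -8, 42]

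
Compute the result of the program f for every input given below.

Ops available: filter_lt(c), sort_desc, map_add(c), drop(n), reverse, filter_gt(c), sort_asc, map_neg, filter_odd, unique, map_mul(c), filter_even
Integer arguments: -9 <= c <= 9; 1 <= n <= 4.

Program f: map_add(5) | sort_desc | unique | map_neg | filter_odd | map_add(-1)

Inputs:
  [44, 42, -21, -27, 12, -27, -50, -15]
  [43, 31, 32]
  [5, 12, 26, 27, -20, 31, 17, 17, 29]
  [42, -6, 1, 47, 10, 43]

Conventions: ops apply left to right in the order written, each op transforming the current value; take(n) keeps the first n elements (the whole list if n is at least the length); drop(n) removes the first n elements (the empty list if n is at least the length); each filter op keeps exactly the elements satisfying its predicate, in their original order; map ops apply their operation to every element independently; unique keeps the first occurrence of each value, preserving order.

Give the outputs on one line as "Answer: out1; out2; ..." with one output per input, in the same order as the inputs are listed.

[-50, -48, -18, 44]; [-38]; [-32, -18, 14]; [-48, -16, 0]

Execution, op by op:
  [44, 42, -21, -27, 12, -27, -50, -15] -> [49, 47, -16, -22, 17, -22, -45, -10] -> [49, 47, 17, -10, -16, -22, -22, -45] -> [49, 47, 17, -10, -16, -22, -45] -> [-49, -47, -17, 10, 16, 22, 45] -> [-49, -47, -17, 45] -> [-50, -48, -18, 44]
  [43, 31, 32] -> [48, 36, 37] -> [48, 37, 36] -> [48, 37, 36] -> [-48, -37, -36] -> [-37] -> [-38]
  [5, 12, 26, 27, -20, 31, 17, 17, 29] -> [10, 17, 31, 32, -15, 36, 22, 22, 34] -> [36, 34, 32, 31, 22, 22, 17, 10, -15] -> [36, 34, 32, 31, 22, 17, 10, -15] -> [-36, -34, -32, -31, -22, -17, -10, 15] -> [-31, -17, 15] -> [-32, -18, 14]
  [42, -6, 1, 47, 10, 43] -> [47, -1, 6, 52, 15, 48] -> [52, 48, 47, 15, 6, -1] -> [52, 48, 47, 15, 6, -1] -> [-52, -48, -47, -15, -6, 1] -> [-47, -15, 1] -> [-48, -16, 0]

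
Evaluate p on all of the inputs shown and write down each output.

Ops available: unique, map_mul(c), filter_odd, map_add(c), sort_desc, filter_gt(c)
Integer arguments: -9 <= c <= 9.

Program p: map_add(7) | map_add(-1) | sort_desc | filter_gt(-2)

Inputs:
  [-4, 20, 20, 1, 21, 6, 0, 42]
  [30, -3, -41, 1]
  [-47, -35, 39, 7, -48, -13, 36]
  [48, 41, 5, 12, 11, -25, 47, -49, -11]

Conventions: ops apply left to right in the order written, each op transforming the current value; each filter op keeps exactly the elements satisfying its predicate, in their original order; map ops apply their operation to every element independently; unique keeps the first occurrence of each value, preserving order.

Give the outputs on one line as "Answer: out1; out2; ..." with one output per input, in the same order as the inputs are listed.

Execution, op by op:
  [-4, 20, 20, 1, 21, 6, 0, 42] -> [3, 27, 27, 8, 28, 13, 7, 49] -> [2, 26, 26, 7, 27, 12, 6, 48] -> [48, 27, 26, 26, 12, 7, 6, 2] -> [48, 27, 26, 26, 12, 7, 6, 2]
  [30, -3, -41, 1] -> [37, 4, -34, 8] -> [36, 3, -35, 7] -> [36, 7, 3, -35] -> [36, 7, 3]
  [-47, -35, 39, 7, -48, -13, 36] -> [-40, -28, 46, 14, -41, -6, 43] -> [-41, -29, 45, 13, -42, -7, 42] -> [45, 42, 13, -7, -29, -41, -42] -> [45, 42, 13]
  [48, 41, 5, 12, 11, -25, 47, -49, -11] -> [55, 48, 12, 19, 18, -18, 54, -42, -4] -> [54, 47, 11, 18, 17, -19, 53, -43, -5] -> [54, 53, 47, 18, 17, 11, -5, -19, -43] -> [54, 53, 47, 18, 17, 11]

[48, 27, 26, 26, 12, 7, 6, 2]; [36, 7, 3]; [45, 42, 13]; [54, 53, 47, 18, 17, 11]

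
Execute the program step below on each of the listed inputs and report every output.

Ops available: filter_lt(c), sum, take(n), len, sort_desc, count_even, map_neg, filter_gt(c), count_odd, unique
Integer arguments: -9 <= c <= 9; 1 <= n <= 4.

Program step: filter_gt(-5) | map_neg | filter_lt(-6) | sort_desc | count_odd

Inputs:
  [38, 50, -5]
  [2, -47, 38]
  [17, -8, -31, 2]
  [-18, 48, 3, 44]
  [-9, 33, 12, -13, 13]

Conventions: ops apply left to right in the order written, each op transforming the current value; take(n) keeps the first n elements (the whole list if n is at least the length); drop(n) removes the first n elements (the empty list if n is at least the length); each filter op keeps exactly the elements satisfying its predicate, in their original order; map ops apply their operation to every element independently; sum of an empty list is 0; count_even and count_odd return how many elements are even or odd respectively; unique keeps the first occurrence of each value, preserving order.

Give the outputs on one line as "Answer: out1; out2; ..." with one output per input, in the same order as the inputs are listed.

Execution, op by op:
  [38, 50, -5] -> [38, 50] -> [-38, -50] -> [-38, -50] -> [-38, -50] -> 0
  [2, -47, 38] -> [2, 38] -> [-2, -38] -> [-38] -> [-38] -> 0
  [17, -8, -31, 2] -> [17, 2] -> [-17, -2] -> [-17] -> [-17] -> 1
  [-18, 48, 3, 44] -> [48, 3, 44] -> [-48, -3, -44] -> [-48, -44] -> [-44, -48] -> 0
  [-9, 33, 12, -13, 13] -> [33, 12, 13] -> [-33, -12, -13] -> [-33, -12, -13] -> [-12, -13, -33] -> 2

0; 0; 1; 0; 2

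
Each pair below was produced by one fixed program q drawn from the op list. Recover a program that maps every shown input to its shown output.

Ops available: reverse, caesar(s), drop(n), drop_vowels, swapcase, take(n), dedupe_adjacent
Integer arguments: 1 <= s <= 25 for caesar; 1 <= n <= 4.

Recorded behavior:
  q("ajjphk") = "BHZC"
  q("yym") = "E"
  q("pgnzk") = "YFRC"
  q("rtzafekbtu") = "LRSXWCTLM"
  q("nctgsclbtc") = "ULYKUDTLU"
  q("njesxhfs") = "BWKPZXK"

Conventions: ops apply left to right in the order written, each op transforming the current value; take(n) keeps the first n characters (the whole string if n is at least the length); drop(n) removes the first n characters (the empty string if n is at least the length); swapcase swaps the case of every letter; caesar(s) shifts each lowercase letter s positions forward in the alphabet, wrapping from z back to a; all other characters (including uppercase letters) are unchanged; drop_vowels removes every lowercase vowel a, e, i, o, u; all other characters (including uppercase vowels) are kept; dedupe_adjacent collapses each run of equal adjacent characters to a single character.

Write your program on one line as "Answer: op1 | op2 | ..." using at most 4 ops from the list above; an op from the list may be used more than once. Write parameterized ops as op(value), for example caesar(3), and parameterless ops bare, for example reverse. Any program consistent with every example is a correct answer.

caesar(18) | swapcase | dedupe_adjacent | drop(1)

Check, running the answer program on each example:
  "ajjphk" -> "sbbhzc" -> "SBBHZC" -> "SBHZC" -> "BHZC"
  "yym" -> "qqe" -> "QQE" -> "QE" -> "E"
  "pgnzk" -> "hyfrc" -> "HYFRC" -> "HYFRC" -> "YFRC"
  "rtzafekbtu" -> "jlrsxwctlm" -> "JLRSXWCTLM" -> "JLRSXWCTLM" -> "LRSXWCTLM"
  "nctgsclbtc" -> "fulykudtlu" -> "FULYKUDTLU" -> "FULYKUDTLU" -> "ULYKUDTLU"
  "njesxhfs" -> "fbwkpzxk" -> "FBWKPZXK" -> "FBWKPZXK" -> "BWKPZXK"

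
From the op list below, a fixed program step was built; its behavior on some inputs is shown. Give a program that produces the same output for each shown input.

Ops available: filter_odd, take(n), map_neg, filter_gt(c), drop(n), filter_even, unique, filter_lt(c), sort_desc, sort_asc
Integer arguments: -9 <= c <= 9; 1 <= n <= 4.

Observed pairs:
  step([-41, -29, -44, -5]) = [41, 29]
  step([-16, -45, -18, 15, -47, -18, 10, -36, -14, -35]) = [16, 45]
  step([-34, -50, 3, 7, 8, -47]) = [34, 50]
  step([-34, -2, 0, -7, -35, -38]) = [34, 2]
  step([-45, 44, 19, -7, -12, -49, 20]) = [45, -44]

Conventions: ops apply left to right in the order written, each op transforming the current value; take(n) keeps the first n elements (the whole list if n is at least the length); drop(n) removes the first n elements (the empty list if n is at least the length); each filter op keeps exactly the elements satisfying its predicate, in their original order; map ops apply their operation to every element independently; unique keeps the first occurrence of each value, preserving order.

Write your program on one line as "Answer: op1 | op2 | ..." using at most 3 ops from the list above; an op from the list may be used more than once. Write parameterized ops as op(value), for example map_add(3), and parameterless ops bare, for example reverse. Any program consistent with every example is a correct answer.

map_neg | take(2)

Check, running the answer program on each example:
  [-41, -29, -44, -5] -> [41, 29, 44, 5] -> [41, 29]
  [-16, -45, -18, 15, -47, -18, 10, -36, -14, -35] -> [16, 45, 18, -15, 47, 18, -10, 36, 14, 35] -> [16, 45]
  [-34, -50, 3, 7, 8, -47] -> [34, 50, -3, -7, -8, 47] -> [34, 50]
  [-34, -2, 0, -7, -35, -38] -> [34, 2, 0, 7, 35, 38] -> [34, 2]
  [-45, 44, 19, -7, -12, -49, 20] -> [45, -44, -19, 7, 12, 49, -20] -> [45, -44]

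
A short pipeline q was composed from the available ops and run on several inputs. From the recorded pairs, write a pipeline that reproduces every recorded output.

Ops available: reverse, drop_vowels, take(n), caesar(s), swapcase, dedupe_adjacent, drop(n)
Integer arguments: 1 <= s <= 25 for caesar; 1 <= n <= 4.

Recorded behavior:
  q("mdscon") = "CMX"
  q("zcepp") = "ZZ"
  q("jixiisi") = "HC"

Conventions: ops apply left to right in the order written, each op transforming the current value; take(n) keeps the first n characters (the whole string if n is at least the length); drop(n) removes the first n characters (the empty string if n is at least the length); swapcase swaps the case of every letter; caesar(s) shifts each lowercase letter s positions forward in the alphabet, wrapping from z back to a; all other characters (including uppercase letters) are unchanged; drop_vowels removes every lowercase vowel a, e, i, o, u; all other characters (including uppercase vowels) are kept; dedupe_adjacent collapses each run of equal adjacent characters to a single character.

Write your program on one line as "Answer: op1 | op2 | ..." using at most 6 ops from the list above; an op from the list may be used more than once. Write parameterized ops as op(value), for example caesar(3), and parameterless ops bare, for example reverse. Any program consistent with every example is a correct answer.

drop(2) | drop_vowels | caesar(10) | reverse | swapcase | reverse

Check, running the answer program on each example:
  "mdscon" -> "scon" -> "scn" -> "cmx" -> "xmc" -> "XMC" -> "CMX"
  "zcepp" -> "epp" -> "pp" -> "zz" -> "zz" -> "ZZ" -> "ZZ"
  "jixiisi" -> "xiisi" -> "xs" -> "hc" -> "ch" -> "CH" -> "HC"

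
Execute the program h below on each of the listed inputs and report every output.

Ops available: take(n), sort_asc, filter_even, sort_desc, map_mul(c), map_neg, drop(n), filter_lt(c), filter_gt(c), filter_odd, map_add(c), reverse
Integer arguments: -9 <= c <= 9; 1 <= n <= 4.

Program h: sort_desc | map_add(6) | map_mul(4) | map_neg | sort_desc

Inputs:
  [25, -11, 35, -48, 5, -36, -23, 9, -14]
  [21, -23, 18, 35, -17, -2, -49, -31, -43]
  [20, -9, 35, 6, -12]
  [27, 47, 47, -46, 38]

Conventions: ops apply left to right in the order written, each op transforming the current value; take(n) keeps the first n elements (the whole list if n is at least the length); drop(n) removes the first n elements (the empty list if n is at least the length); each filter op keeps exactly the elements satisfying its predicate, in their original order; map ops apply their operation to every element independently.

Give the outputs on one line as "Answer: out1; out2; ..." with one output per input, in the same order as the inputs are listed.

Execution, op by op:
  [25, -11, 35, -48, 5, -36, -23, 9, -14] -> [35, 25, 9, 5, -11, -14, -23, -36, -48] -> [41, 31, 15, 11, -5, -8, -17, -30, -42] -> [164, 124, 60, 44, -20, -32, -68, -120, -168] -> [-164, -124, -60, -44, 20, 32, 68, 120, 168] -> [168, 120, 68, 32, 20, -44, -60, -124, -164]
  [21, -23, 18, 35, -17, -2, -49, -31, -43] -> [35, 21, 18, -2, -17, -23, -31, -43, -49] -> [41, 27, 24, 4, -11, -17, -25, -37, -43] -> [164, 108, 96, 16, -44, -68, -100, -148, -172] -> [-164, -108, -96, -16, 44, 68, 100, 148, 172] -> [172, 148, 100, 68, 44, -16, -96, -108, -164]
  [20, -9, 35, 6, -12] -> [35, 20, 6, -9, -12] -> [41, 26, 12, -3, -6] -> [164, 104, 48, -12, -24] -> [-164, -104, -48, 12, 24] -> [24, 12, -48, -104, -164]
  [27, 47, 47, -46, 38] -> [47, 47, 38, 27, -46] -> [53, 53, 44, 33, -40] -> [212, 212, 176, 132, -160] -> [-212, -212, -176, -132, 160] -> [160, -132, -176, -212, -212]

[168, 120, 68, 32, 20, -44, -60, -124, -164]; [172, 148, 100, 68, 44, -16, -96, -108, -164]; [24, 12, -48, -104, -164]; [160, -132, -176, -212, -212]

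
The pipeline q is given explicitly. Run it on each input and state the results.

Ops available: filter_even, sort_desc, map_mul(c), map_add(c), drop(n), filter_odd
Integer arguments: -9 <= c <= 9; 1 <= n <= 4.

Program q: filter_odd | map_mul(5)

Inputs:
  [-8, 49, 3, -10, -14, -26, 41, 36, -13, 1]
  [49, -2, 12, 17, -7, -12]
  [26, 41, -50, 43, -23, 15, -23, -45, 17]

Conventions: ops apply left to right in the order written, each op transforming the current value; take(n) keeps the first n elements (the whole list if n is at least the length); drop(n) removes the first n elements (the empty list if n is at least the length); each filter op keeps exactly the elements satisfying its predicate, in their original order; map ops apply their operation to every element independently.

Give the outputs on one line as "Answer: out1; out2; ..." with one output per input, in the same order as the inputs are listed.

[245, 15, 205, -65, 5]; [245, 85, -35]; [205, 215, -115, 75, -115, -225, 85]

Execution, op by op:
  [-8, 49, 3, -10, -14, -26, 41, 36, -13, 1] -> [49, 3, 41, -13, 1] -> [245, 15, 205, -65, 5]
  [49, -2, 12, 17, -7, -12] -> [49, 17, -7] -> [245, 85, -35]
  [26, 41, -50, 43, -23, 15, -23, -45, 17] -> [41, 43, -23, 15, -23, -45, 17] -> [205, 215, -115, 75, -115, -225, 85]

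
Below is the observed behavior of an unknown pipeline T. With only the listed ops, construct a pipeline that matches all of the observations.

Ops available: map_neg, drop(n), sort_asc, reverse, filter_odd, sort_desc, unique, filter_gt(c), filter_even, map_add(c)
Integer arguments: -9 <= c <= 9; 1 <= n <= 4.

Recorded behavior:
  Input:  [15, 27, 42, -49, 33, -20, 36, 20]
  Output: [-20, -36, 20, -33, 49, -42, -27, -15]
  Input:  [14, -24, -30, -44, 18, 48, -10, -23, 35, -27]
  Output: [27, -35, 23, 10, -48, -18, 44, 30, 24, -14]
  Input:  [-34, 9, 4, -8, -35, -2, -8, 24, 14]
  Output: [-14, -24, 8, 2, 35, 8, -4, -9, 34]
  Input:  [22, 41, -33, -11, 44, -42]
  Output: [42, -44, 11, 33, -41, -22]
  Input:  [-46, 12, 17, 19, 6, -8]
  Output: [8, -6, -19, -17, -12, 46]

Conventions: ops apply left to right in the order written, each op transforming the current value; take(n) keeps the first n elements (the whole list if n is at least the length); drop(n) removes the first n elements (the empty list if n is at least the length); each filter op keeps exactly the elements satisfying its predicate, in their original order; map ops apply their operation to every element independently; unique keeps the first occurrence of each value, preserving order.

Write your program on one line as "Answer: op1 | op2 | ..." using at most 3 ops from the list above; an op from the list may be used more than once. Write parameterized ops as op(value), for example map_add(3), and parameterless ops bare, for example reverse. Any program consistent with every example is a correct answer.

reverse | map_neg

Check, running the answer program on each example:
  [15, 27, 42, -49, 33, -20, 36, 20] -> [20, 36, -20, 33, -49, 42, 27, 15] -> [-20, -36, 20, -33, 49, -42, -27, -15]
  [14, -24, -30, -44, 18, 48, -10, -23, 35, -27] -> [-27, 35, -23, -10, 48, 18, -44, -30, -24, 14] -> [27, -35, 23, 10, -48, -18, 44, 30, 24, -14]
  [-34, 9, 4, -8, -35, -2, -8, 24, 14] -> [14, 24, -8, -2, -35, -8, 4, 9, -34] -> [-14, -24, 8, 2, 35, 8, -4, -9, 34]
  [22, 41, -33, -11, 44, -42] -> [-42, 44, -11, -33, 41, 22] -> [42, -44, 11, 33, -41, -22]
  [-46, 12, 17, 19, 6, -8] -> [-8, 6, 19, 17, 12, -46] -> [8, -6, -19, -17, -12, 46]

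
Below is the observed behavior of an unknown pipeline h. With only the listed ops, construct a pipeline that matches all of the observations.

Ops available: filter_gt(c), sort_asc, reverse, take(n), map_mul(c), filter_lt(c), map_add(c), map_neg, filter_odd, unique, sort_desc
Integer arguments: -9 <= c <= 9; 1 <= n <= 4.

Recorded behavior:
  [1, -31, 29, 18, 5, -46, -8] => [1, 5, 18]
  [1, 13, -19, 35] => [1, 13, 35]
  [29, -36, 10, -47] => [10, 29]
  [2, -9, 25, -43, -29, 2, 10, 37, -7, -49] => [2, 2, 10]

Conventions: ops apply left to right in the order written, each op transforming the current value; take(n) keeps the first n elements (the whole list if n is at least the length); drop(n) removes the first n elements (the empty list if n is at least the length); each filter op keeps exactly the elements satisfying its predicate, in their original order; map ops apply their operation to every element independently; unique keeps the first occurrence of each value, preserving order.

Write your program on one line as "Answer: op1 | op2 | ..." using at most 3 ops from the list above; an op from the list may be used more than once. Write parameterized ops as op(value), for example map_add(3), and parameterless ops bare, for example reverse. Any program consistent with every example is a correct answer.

filter_gt(0) | sort_asc | take(3)

Check, running the answer program on each example:
  [1, -31, 29, 18, 5, -46, -8] -> [1, 29, 18, 5] -> [1, 5, 18, 29] -> [1, 5, 18]
  [1, 13, -19, 35] -> [1, 13, 35] -> [1, 13, 35] -> [1, 13, 35]
  [29, -36, 10, -47] -> [29, 10] -> [10, 29] -> [10, 29]
  [2, -9, 25, -43, -29, 2, 10, 37, -7, -49] -> [2, 25, 2, 10, 37] -> [2, 2, 10, 25, 37] -> [2, 2, 10]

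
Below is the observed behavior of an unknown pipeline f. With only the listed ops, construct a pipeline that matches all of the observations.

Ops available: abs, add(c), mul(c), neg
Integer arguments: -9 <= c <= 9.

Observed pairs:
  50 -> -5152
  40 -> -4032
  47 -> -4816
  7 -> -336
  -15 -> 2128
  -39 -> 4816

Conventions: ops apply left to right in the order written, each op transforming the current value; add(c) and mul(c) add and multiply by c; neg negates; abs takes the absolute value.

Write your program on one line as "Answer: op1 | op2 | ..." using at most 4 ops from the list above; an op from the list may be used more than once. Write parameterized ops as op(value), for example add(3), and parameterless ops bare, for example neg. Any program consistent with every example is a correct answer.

add(-4) | mul(-7) | mul(2) | mul(8)

Check, running the answer program on each example:
  50 -> 46 -> -322 -> -644 -> -5152
  40 -> 36 -> -252 -> -504 -> -4032
  47 -> 43 -> -301 -> -602 -> -4816
  7 -> 3 -> -21 -> -42 -> -336
  -15 -> -19 -> 133 -> 266 -> 2128
  -39 -> -43 -> 301 -> 602 -> 4816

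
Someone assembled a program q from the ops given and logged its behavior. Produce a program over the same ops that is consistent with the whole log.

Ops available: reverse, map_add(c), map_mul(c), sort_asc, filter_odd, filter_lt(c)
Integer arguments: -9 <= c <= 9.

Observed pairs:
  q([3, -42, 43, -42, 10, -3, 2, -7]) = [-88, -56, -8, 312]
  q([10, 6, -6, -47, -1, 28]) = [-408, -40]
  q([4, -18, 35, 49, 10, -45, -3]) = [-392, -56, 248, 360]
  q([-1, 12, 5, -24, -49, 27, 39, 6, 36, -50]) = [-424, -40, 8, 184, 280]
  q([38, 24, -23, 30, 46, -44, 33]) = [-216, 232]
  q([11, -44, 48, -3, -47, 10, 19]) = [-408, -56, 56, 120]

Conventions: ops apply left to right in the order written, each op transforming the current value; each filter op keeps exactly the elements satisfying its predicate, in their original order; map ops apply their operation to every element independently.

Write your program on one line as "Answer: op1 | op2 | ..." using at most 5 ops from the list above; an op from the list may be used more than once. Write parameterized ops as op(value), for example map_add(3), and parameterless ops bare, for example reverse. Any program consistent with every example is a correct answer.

filter_odd | map_add(-4) | sort_asc | map_mul(8)

Check, running the answer program on each example:
  [3, -42, 43, -42, 10, -3, 2, -7] -> [3, 43, -3, -7] -> [-1, 39, -7, -11] -> [-11, -7, -1, 39] -> [-88, -56, -8, 312]
  [10, 6, -6, -47, -1, 28] -> [-47, -1] -> [-51, -5] -> [-51, -5] -> [-408, -40]
  [4, -18, 35, 49, 10, -45, -3] -> [35, 49, -45, -3] -> [31, 45, -49, -7] -> [-49, -7, 31, 45] -> [-392, -56, 248, 360]
  [-1, 12, 5, -24, -49, 27, 39, 6, 36, -50] -> [-1, 5, -49, 27, 39] -> [-5, 1, -53, 23, 35] -> [-53, -5, 1, 23, 35] -> [-424, -40, 8, 184, 280]
  [38, 24, -23, 30, 46, -44, 33] -> [-23, 33] -> [-27, 29] -> [-27, 29] -> [-216, 232]
  [11, -44, 48, -3, -47, 10, 19] -> [11, -3, -47, 19] -> [7, -7, -51, 15] -> [-51, -7, 7, 15] -> [-408, -56, 56, 120]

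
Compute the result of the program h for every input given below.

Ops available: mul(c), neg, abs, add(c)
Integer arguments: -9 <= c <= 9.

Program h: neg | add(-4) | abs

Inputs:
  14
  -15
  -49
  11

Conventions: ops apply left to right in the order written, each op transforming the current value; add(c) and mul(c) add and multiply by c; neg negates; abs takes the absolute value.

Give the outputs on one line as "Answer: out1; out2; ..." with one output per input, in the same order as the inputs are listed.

18; 11; 45; 15

Execution, op by op:
  14 -> -14 -> -18 -> 18
  -15 -> 15 -> 11 -> 11
  -49 -> 49 -> 45 -> 45
  11 -> -11 -> -15 -> 15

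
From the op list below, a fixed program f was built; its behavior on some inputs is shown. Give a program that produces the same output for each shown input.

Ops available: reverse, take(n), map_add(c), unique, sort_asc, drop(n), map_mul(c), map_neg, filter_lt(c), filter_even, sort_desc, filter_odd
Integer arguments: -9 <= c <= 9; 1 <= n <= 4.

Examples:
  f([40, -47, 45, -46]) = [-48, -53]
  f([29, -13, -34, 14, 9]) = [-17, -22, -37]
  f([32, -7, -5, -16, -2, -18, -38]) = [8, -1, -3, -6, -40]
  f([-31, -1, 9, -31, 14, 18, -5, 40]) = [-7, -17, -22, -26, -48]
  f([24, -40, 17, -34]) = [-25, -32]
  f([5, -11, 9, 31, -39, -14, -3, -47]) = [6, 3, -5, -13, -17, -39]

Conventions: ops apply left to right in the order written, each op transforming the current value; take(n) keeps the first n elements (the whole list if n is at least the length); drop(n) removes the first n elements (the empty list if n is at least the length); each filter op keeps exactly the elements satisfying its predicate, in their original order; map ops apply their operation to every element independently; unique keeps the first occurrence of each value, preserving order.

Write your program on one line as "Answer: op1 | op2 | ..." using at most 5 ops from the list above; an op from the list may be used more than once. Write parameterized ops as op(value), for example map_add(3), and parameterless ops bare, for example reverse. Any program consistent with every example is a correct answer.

map_add(8) | unique | sort_asc | map_neg | drop(2)

Check, running the answer program on each example:
  [40, -47, 45, -46] -> [48, -39, 53, -38] -> [48, -39, 53, -38] -> [-39, -38, 48, 53] -> [39, 38, -48, -53] -> [-48, -53]
  [29, -13, -34, 14, 9] -> [37, -5, -26, 22, 17] -> [37, -5, -26, 22, 17] -> [-26, -5, 17, 22, 37] -> [26, 5, -17, -22, -37] -> [-17, -22, -37]
  [32, -7, -5, -16, -2, -18, -38] -> [40, 1, 3, -8, 6, -10, -30] -> [40, 1, 3, -8, 6, -10, -30] -> [-30, -10, -8, 1, 3, 6, 40] -> [30, 10, 8, -1, -3, -6, -40] -> [8, -1, -3, -6, -40]
  [-31, -1, 9, -31, 14, 18, -5, 40] -> [-23, 7, 17, -23, 22, 26, 3, 48] -> [-23, 7, 17, 22, 26, 3, 48] -> [-23, 3, 7, 17, 22, 26, 48] -> [23, -3, -7, -17, -22, -26, -48] -> [-7, -17, -22, -26, -48]
  [24, -40, 17, -34] -> [32, -32, 25, -26] -> [32, -32, 25, -26] -> [-32, -26, 25, 32] -> [32, 26, -25, -32] -> [-25, -32]
  [5, -11, 9, 31, -39, -14, -3, -47] -> [13, -3, 17, 39, -31, -6, 5, -39] -> [13, -3, 17, 39, -31, -6, 5, -39] -> [-39, -31, -6, -3, 5, 13, 17, 39] -> [39, 31, 6, 3, -5, -13, -17, -39] -> [6, 3, -5, -13, -17, -39]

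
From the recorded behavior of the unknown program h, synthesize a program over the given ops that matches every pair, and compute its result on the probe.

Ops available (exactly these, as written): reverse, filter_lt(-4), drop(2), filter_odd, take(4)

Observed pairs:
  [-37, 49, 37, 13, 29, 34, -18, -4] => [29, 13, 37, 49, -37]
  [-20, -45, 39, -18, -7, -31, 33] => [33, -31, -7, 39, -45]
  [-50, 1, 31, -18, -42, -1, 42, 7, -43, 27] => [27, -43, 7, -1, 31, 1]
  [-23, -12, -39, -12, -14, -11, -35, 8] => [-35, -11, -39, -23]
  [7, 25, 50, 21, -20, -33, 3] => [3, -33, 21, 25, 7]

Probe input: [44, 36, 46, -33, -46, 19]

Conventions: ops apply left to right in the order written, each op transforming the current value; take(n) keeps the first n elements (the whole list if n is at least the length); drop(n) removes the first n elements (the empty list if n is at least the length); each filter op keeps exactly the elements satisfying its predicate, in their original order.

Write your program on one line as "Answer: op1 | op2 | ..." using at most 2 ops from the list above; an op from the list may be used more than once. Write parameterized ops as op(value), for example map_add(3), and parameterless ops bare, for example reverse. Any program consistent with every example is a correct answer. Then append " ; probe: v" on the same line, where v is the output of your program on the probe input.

reverse | filter_odd ; probe: [19, -33]

Check, running the answer program on each example:
  [-37, 49, 37, 13, 29, 34, -18, -4] -> [-4, -18, 34, 29, 13, 37, 49, -37] -> [29, 13, 37, 49, -37]
  [-20, -45, 39, -18, -7, -31, 33] -> [33, -31, -7, -18, 39, -45, -20] -> [33, -31, -7, 39, -45]
  [-50, 1, 31, -18, -42, -1, 42, 7, -43, 27] -> [27, -43, 7, 42, -1, -42, -18, 31, 1, -50] -> [27, -43, 7, -1, 31, 1]
  [-23, -12, -39, -12, -14, -11, -35, 8] -> [8, -35, -11, -14, -12, -39, -12, -23] -> [-35, -11, -39, -23]
  [7, 25, 50, 21, -20, -33, 3] -> [3, -33, -20, 21, 50, 25, 7] -> [3, -33, 21, 25, 7]
  probe: [44, 36, 46, -33, -46, 19] -> [19, -46, -33, 46, 36, 44] -> [19, -33]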